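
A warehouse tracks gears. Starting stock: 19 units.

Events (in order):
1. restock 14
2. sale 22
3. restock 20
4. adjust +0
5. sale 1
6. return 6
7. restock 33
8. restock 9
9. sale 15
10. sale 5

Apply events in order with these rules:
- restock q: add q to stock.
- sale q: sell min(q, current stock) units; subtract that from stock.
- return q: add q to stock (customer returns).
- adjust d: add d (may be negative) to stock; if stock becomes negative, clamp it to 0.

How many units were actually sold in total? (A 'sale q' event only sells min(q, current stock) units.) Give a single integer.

Answer: 43

Derivation:
Processing events:
Start: stock = 19
  Event 1 (restock 14): 19 + 14 = 33
  Event 2 (sale 22): sell min(22,33)=22. stock: 33 - 22 = 11. total_sold = 22
  Event 3 (restock 20): 11 + 20 = 31
  Event 4 (adjust +0): 31 + 0 = 31
  Event 5 (sale 1): sell min(1,31)=1. stock: 31 - 1 = 30. total_sold = 23
  Event 6 (return 6): 30 + 6 = 36
  Event 7 (restock 33): 36 + 33 = 69
  Event 8 (restock 9): 69 + 9 = 78
  Event 9 (sale 15): sell min(15,78)=15. stock: 78 - 15 = 63. total_sold = 38
  Event 10 (sale 5): sell min(5,63)=5. stock: 63 - 5 = 58. total_sold = 43
Final: stock = 58, total_sold = 43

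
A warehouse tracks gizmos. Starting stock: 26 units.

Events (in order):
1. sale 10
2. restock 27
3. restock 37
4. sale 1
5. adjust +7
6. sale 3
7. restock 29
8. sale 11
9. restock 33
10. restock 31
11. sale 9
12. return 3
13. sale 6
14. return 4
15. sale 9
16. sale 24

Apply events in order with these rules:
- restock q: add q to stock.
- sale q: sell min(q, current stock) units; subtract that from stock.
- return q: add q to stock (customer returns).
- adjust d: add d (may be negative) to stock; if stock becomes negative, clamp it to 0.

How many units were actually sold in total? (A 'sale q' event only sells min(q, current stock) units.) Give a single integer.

Processing events:
Start: stock = 26
  Event 1 (sale 10): sell min(10,26)=10. stock: 26 - 10 = 16. total_sold = 10
  Event 2 (restock 27): 16 + 27 = 43
  Event 3 (restock 37): 43 + 37 = 80
  Event 4 (sale 1): sell min(1,80)=1. stock: 80 - 1 = 79. total_sold = 11
  Event 5 (adjust +7): 79 + 7 = 86
  Event 6 (sale 3): sell min(3,86)=3. stock: 86 - 3 = 83. total_sold = 14
  Event 7 (restock 29): 83 + 29 = 112
  Event 8 (sale 11): sell min(11,112)=11. stock: 112 - 11 = 101. total_sold = 25
  Event 9 (restock 33): 101 + 33 = 134
  Event 10 (restock 31): 134 + 31 = 165
  Event 11 (sale 9): sell min(9,165)=9. stock: 165 - 9 = 156. total_sold = 34
  Event 12 (return 3): 156 + 3 = 159
  Event 13 (sale 6): sell min(6,159)=6. stock: 159 - 6 = 153. total_sold = 40
  Event 14 (return 4): 153 + 4 = 157
  Event 15 (sale 9): sell min(9,157)=9. stock: 157 - 9 = 148. total_sold = 49
  Event 16 (sale 24): sell min(24,148)=24. stock: 148 - 24 = 124. total_sold = 73
Final: stock = 124, total_sold = 73

Answer: 73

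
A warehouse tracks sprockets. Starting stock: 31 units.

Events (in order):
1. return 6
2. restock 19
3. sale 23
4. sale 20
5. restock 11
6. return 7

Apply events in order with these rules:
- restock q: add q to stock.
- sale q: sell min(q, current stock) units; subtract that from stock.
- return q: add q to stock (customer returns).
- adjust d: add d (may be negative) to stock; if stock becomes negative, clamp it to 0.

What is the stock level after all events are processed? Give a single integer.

Processing events:
Start: stock = 31
  Event 1 (return 6): 31 + 6 = 37
  Event 2 (restock 19): 37 + 19 = 56
  Event 3 (sale 23): sell min(23,56)=23. stock: 56 - 23 = 33. total_sold = 23
  Event 4 (sale 20): sell min(20,33)=20. stock: 33 - 20 = 13. total_sold = 43
  Event 5 (restock 11): 13 + 11 = 24
  Event 6 (return 7): 24 + 7 = 31
Final: stock = 31, total_sold = 43

Answer: 31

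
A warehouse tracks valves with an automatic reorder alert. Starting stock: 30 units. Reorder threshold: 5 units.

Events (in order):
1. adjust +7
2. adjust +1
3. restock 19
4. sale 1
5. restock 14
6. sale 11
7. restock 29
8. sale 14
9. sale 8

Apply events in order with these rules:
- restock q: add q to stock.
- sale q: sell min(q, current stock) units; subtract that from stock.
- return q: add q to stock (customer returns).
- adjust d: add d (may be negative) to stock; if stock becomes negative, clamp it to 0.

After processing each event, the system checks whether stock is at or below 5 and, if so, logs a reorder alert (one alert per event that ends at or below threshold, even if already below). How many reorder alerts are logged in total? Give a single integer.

Answer: 0

Derivation:
Processing events:
Start: stock = 30
  Event 1 (adjust +7): 30 + 7 = 37
  Event 2 (adjust +1): 37 + 1 = 38
  Event 3 (restock 19): 38 + 19 = 57
  Event 4 (sale 1): sell min(1,57)=1. stock: 57 - 1 = 56. total_sold = 1
  Event 5 (restock 14): 56 + 14 = 70
  Event 6 (sale 11): sell min(11,70)=11. stock: 70 - 11 = 59. total_sold = 12
  Event 7 (restock 29): 59 + 29 = 88
  Event 8 (sale 14): sell min(14,88)=14. stock: 88 - 14 = 74. total_sold = 26
  Event 9 (sale 8): sell min(8,74)=8. stock: 74 - 8 = 66. total_sold = 34
Final: stock = 66, total_sold = 34

Checking against threshold 5:
  After event 1: stock=37 > 5
  After event 2: stock=38 > 5
  After event 3: stock=57 > 5
  After event 4: stock=56 > 5
  After event 5: stock=70 > 5
  After event 6: stock=59 > 5
  After event 7: stock=88 > 5
  After event 8: stock=74 > 5
  After event 9: stock=66 > 5
Alert events: []. Count = 0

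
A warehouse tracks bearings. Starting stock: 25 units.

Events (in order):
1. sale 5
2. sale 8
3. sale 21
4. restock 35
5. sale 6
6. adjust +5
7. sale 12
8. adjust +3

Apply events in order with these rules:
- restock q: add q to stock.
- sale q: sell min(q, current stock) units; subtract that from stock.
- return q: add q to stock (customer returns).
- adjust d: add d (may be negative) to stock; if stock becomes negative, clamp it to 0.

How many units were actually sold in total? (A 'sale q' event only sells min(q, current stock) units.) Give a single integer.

Processing events:
Start: stock = 25
  Event 1 (sale 5): sell min(5,25)=5. stock: 25 - 5 = 20. total_sold = 5
  Event 2 (sale 8): sell min(8,20)=8. stock: 20 - 8 = 12. total_sold = 13
  Event 3 (sale 21): sell min(21,12)=12. stock: 12 - 12 = 0. total_sold = 25
  Event 4 (restock 35): 0 + 35 = 35
  Event 5 (sale 6): sell min(6,35)=6. stock: 35 - 6 = 29. total_sold = 31
  Event 6 (adjust +5): 29 + 5 = 34
  Event 7 (sale 12): sell min(12,34)=12. stock: 34 - 12 = 22. total_sold = 43
  Event 8 (adjust +3): 22 + 3 = 25
Final: stock = 25, total_sold = 43

Answer: 43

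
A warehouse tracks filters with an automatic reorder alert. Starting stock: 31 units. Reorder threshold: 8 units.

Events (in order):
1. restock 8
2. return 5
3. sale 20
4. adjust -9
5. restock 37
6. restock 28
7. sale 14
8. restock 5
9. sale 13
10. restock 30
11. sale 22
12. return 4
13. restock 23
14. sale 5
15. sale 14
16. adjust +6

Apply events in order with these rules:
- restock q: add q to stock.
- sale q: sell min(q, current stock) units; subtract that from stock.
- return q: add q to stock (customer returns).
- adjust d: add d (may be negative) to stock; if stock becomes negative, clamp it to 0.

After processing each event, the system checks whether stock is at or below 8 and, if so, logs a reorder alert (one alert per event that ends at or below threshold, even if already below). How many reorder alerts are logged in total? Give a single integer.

Processing events:
Start: stock = 31
  Event 1 (restock 8): 31 + 8 = 39
  Event 2 (return 5): 39 + 5 = 44
  Event 3 (sale 20): sell min(20,44)=20. stock: 44 - 20 = 24. total_sold = 20
  Event 4 (adjust -9): 24 + -9 = 15
  Event 5 (restock 37): 15 + 37 = 52
  Event 6 (restock 28): 52 + 28 = 80
  Event 7 (sale 14): sell min(14,80)=14. stock: 80 - 14 = 66. total_sold = 34
  Event 8 (restock 5): 66 + 5 = 71
  Event 9 (sale 13): sell min(13,71)=13. stock: 71 - 13 = 58. total_sold = 47
  Event 10 (restock 30): 58 + 30 = 88
  Event 11 (sale 22): sell min(22,88)=22. stock: 88 - 22 = 66. total_sold = 69
  Event 12 (return 4): 66 + 4 = 70
  Event 13 (restock 23): 70 + 23 = 93
  Event 14 (sale 5): sell min(5,93)=5. stock: 93 - 5 = 88. total_sold = 74
  Event 15 (sale 14): sell min(14,88)=14. stock: 88 - 14 = 74. total_sold = 88
  Event 16 (adjust +6): 74 + 6 = 80
Final: stock = 80, total_sold = 88

Checking against threshold 8:
  After event 1: stock=39 > 8
  After event 2: stock=44 > 8
  After event 3: stock=24 > 8
  After event 4: stock=15 > 8
  After event 5: stock=52 > 8
  After event 6: stock=80 > 8
  After event 7: stock=66 > 8
  After event 8: stock=71 > 8
  After event 9: stock=58 > 8
  After event 10: stock=88 > 8
  After event 11: stock=66 > 8
  After event 12: stock=70 > 8
  After event 13: stock=93 > 8
  After event 14: stock=88 > 8
  After event 15: stock=74 > 8
  After event 16: stock=80 > 8
Alert events: []. Count = 0

Answer: 0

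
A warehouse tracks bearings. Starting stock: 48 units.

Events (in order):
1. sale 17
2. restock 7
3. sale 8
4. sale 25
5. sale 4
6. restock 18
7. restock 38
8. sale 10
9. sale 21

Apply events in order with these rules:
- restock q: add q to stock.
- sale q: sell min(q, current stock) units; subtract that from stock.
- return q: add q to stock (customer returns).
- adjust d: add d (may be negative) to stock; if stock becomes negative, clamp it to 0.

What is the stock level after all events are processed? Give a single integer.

Processing events:
Start: stock = 48
  Event 1 (sale 17): sell min(17,48)=17. stock: 48 - 17 = 31. total_sold = 17
  Event 2 (restock 7): 31 + 7 = 38
  Event 3 (sale 8): sell min(8,38)=8. stock: 38 - 8 = 30. total_sold = 25
  Event 4 (sale 25): sell min(25,30)=25. stock: 30 - 25 = 5. total_sold = 50
  Event 5 (sale 4): sell min(4,5)=4. stock: 5 - 4 = 1. total_sold = 54
  Event 6 (restock 18): 1 + 18 = 19
  Event 7 (restock 38): 19 + 38 = 57
  Event 8 (sale 10): sell min(10,57)=10. stock: 57 - 10 = 47. total_sold = 64
  Event 9 (sale 21): sell min(21,47)=21. stock: 47 - 21 = 26. total_sold = 85
Final: stock = 26, total_sold = 85

Answer: 26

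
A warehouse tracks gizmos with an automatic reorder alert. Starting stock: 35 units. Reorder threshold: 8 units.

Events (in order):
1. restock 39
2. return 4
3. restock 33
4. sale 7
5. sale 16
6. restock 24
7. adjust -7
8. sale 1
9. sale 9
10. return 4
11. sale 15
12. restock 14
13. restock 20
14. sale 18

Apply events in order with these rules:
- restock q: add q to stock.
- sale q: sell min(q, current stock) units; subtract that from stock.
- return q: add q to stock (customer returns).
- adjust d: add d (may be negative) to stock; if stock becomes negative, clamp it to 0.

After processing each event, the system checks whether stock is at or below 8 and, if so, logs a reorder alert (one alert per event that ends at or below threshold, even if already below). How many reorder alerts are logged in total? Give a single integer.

Answer: 0

Derivation:
Processing events:
Start: stock = 35
  Event 1 (restock 39): 35 + 39 = 74
  Event 2 (return 4): 74 + 4 = 78
  Event 3 (restock 33): 78 + 33 = 111
  Event 4 (sale 7): sell min(7,111)=7. stock: 111 - 7 = 104. total_sold = 7
  Event 5 (sale 16): sell min(16,104)=16. stock: 104 - 16 = 88. total_sold = 23
  Event 6 (restock 24): 88 + 24 = 112
  Event 7 (adjust -7): 112 + -7 = 105
  Event 8 (sale 1): sell min(1,105)=1. stock: 105 - 1 = 104. total_sold = 24
  Event 9 (sale 9): sell min(9,104)=9. stock: 104 - 9 = 95. total_sold = 33
  Event 10 (return 4): 95 + 4 = 99
  Event 11 (sale 15): sell min(15,99)=15. stock: 99 - 15 = 84. total_sold = 48
  Event 12 (restock 14): 84 + 14 = 98
  Event 13 (restock 20): 98 + 20 = 118
  Event 14 (sale 18): sell min(18,118)=18. stock: 118 - 18 = 100. total_sold = 66
Final: stock = 100, total_sold = 66

Checking against threshold 8:
  After event 1: stock=74 > 8
  After event 2: stock=78 > 8
  After event 3: stock=111 > 8
  After event 4: stock=104 > 8
  After event 5: stock=88 > 8
  After event 6: stock=112 > 8
  After event 7: stock=105 > 8
  After event 8: stock=104 > 8
  After event 9: stock=95 > 8
  After event 10: stock=99 > 8
  After event 11: stock=84 > 8
  After event 12: stock=98 > 8
  After event 13: stock=118 > 8
  After event 14: stock=100 > 8
Alert events: []. Count = 0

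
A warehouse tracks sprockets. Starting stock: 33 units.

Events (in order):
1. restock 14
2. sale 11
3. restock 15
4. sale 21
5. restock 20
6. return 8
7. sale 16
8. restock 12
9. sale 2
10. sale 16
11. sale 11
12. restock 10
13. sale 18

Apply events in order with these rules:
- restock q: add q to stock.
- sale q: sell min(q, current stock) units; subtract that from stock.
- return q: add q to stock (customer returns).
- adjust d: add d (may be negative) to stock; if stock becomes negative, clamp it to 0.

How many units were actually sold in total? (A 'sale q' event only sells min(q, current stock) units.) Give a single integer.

Answer: 95

Derivation:
Processing events:
Start: stock = 33
  Event 1 (restock 14): 33 + 14 = 47
  Event 2 (sale 11): sell min(11,47)=11. stock: 47 - 11 = 36. total_sold = 11
  Event 3 (restock 15): 36 + 15 = 51
  Event 4 (sale 21): sell min(21,51)=21. stock: 51 - 21 = 30. total_sold = 32
  Event 5 (restock 20): 30 + 20 = 50
  Event 6 (return 8): 50 + 8 = 58
  Event 7 (sale 16): sell min(16,58)=16. stock: 58 - 16 = 42. total_sold = 48
  Event 8 (restock 12): 42 + 12 = 54
  Event 9 (sale 2): sell min(2,54)=2. stock: 54 - 2 = 52. total_sold = 50
  Event 10 (sale 16): sell min(16,52)=16. stock: 52 - 16 = 36. total_sold = 66
  Event 11 (sale 11): sell min(11,36)=11. stock: 36 - 11 = 25. total_sold = 77
  Event 12 (restock 10): 25 + 10 = 35
  Event 13 (sale 18): sell min(18,35)=18. stock: 35 - 18 = 17. total_sold = 95
Final: stock = 17, total_sold = 95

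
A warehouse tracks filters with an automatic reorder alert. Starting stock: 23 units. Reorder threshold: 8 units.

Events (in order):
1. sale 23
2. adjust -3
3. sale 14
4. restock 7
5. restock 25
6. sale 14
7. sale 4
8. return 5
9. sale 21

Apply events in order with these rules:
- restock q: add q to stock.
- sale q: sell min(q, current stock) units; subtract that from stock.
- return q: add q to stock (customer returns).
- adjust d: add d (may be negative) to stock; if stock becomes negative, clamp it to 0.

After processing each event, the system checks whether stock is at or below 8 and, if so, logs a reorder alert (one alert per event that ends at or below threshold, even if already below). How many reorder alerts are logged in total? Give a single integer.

Answer: 5

Derivation:
Processing events:
Start: stock = 23
  Event 1 (sale 23): sell min(23,23)=23. stock: 23 - 23 = 0. total_sold = 23
  Event 2 (adjust -3): 0 + -3 = 0 (clamped to 0)
  Event 3 (sale 14): sell min(14,0)=0. stock: 0 - 0 = 0. total_sold = 23
  Event 4 (restock 7): 0 + 7 = 7
  Event 5 (restock 25): 7 + 25 = 32
  Event 6 (sale 14): sell min(14,32)=14. stock: 32 - 14 = 18. total_sold = 37
  Event 7 (sale 4): sell min(4,18)=4. stock: 18 - 4 = 14. total_sold = 41
  Event 8 (return 5): 14 + 5 = 19
  Event 9 (sale 21): sell min(21,19)=19. stock: 19 - 19 = 0. total_sold = 60
Final: stock = 0, total_sold = 60

Checking against threshold 8:
  After event 1: stock=0 <= 8 -> ALERT
  After event 2: stock=0 <= 8 -> ALERT
  After event 3: stock=0 <= 8 -> ALERT
  After event 4: stock=7 <= 8 -> ALERT
  After event 5: stock=32 > 8
  After event 6: stock=18 > 8
  After event 7: stock=14 > 8
  After event 8: stock=19 > 8
  After event 9: stock=0 <= 8 -> ALERT
Alert events: [1, 2, 3, 4, 9]. Count = 5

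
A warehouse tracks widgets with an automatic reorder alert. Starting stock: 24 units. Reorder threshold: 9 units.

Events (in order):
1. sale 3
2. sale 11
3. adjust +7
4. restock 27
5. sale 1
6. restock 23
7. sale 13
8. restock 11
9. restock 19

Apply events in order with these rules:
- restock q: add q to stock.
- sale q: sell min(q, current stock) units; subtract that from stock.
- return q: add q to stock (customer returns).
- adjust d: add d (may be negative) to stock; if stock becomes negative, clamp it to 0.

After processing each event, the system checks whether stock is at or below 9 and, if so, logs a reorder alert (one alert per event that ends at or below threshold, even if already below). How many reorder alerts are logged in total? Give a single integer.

Answer: 0

Derivation:
Processing events:
Start: stock = 24
  Event 1 (sale 3): sell min(3,24)=3. stock: 24 - 3 = 21. total_sold = 3
  Event 2 (sale 11): sell min(11,21)=11. stock: 21 - 11 = 10. total_sold = 14
  Event 3 (adjust +7): 10 + 7 = 17
  Event 4 (restock 27): 17 + 27 = 44
  Event 5 (sale 1): sell min(1,44)=1. stock: 44 - 1 = 43. total_sold = 15
  Event 6 (restock 23): 43 + 23 = 66
  Event 7 (sale 13): sell min(13,66)=13. stock: 66 - 13 = 53. total_sold = 28
  Event 8 (restock 11): 53 + 11 = 64
  Event 9 (restock 19): 64 + 19 = 83
Final: stock = 83, total_sold = 28

Checking against threshold 9:
  After event 1: stock=21 > 9
  After event 2: stock=10 > 9
  After event 3: stock=17 > 9
  After event 4: stock=44 > 9
  After event 5: stock=43 > 9
  After event 6: stock=66 > 9
  After event 7: stock=53 > 9
  After event 8: stock=64 > 9
  After event 9: stock=83 > 9
Alert events: []. Count = 0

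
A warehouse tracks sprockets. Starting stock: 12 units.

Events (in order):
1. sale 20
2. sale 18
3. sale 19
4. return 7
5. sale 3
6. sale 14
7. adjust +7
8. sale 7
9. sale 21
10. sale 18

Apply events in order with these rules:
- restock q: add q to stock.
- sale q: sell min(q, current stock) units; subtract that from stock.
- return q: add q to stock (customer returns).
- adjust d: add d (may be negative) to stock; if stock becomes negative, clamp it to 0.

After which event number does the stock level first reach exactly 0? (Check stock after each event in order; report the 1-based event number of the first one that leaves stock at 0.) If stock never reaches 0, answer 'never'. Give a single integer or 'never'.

Answer: 1

Derivation:
Processing events:
Start: stock = 12
  Event 1 (sale 20): sell min(20,12)=12. stock: 12 - 12 = 0. total_sold = 12
  Event 2 (sale 18): sell min(18,0)=0. stock: 0 - 0 = 0. total_sold = 12
  Event 3 (sale 19): sell min(19,0)=0. stock: 0 - 0 = 0. total_sold = 12
  Event 4 (return 7): 0 + 7 = 7
  Event 5 (sale 3): sell min(3,7)=3. stock: 7 - 3 = 4. total_sold = 15
  Event 6 (sale 14): sell min(14,4)=4. stock: 4 - 4 = 0. total_sold = 19
  Event 7 (adjust +7): 0 + 7 = 7
  Event 8 (sale 7): sell min(7,7)=7. stock: 7 - 7 = 0. total_sold = 26
  Event 9 (sale 21): sell min(21,0)=0. stock: 0 - 0 = 0. total_sold = 26
  Event 10 (sale 18): sell min(18,0)=0. stock: 0 - 0 = 0. total_sold = 26
Final: stock = 0, total_sold = 26

First zero at event 1.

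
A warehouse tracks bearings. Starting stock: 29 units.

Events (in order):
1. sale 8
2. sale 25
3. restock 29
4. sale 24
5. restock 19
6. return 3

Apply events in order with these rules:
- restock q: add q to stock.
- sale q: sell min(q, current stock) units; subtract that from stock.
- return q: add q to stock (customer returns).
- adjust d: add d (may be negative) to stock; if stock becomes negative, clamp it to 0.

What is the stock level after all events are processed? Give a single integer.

Answer: 27

Derivation:
Processing events:
Start: stock = 29
  Event 1 (sale 8): sell min(8,29)=8. stock: 29 - 8 = 21. total_sold = 8
  Event 2 (sale 25): sell min(25,21)=21. stock: 21 - 21 = 0. total_sold = 29
  Event 3 (restock 29): 0 + 29 = 29
  Event 4 (sale 24): sell min(24,29)=24. stock: 29 - 24 = 5. total_sold = 53
  Event 5 (restock 19): 5 + 19 = 24
  Event 6 (return 3): 24 + 3 = 27
Final: stock = 27, total_sold = 53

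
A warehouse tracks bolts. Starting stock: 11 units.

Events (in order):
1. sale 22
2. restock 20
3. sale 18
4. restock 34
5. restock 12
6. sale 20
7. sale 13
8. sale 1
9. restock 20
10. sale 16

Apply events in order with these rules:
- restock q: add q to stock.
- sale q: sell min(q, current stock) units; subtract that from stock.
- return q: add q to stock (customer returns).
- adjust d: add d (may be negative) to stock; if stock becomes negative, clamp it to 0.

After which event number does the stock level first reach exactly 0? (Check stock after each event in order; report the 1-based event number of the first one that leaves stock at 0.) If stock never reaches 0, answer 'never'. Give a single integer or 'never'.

Processing events:
Start: stock = 11
  Event 1 (sale 22): sell min(22,11)=11. stock: 11 - 11 = 0. total_sold = 11
  Event 2 (restock 20): 0 + 20 = 20
  Event 3 (sale 18): sell min(18,20)=18. stock: 20 - 18 = 2. total_sold = 29
  Event 4 (restock 34): 2 + 34 = 36
  Event 5 (restock 12): 36 + 12 = 48
  Event 6 (sale 20): sell min(20,48)=20. stock: 48 - 20 = 28. total_sold = 49
  Event 7 (sale 13): sell min(13,28)=13. stock: 28 - 13 = 15. total_sold = 62
  Event 8 (sale 1): sell min(1,15)=1. stock: 15 - 1 = 14. total_sold = 63
  Event 9 (restock 20): 14 + 20 = 34
  Event 10 (sale 16): sell min(16,34)=16. stock: 34 - 16 = 18. total_sold = 79
Final: stock = 18, total_sold = 79

First zero at event 1.

Answer: 1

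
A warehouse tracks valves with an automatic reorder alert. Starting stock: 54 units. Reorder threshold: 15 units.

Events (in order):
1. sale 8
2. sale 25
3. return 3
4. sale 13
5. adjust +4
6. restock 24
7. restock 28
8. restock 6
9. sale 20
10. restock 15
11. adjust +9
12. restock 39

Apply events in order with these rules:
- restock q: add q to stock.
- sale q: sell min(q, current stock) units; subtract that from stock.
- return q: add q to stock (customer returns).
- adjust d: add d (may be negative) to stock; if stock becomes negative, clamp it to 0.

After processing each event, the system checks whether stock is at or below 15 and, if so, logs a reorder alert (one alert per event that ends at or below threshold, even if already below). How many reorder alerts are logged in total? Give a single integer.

Answer: 2

Derivation:
Processing events:
Start: stock = 54
  Event 1 (sale 8): sell min(8,54)=8. stock: 54 - 8 = 46. total_sold = 8
  Event 2 (sale 25): sell min(25,46)=25. stock: 46 - 25 = 21. total_sold = 33
  Event 3 (return 3): 21 + 3 = 24
  Event 4 (sale 13): sell min(13,24)=13. stock: 24 - 13 = 11. total_sold = 46
  Event 5 (adjust +4): 11 + 4 = 15
  Event 6 (restock 24): 15 + 24 = 39
  Event 7 (restock 28): 39 + 28 = 67
  Event 8 (restock 6): 67 + 6 = 73
  Event 9 (sale 20): sell min(20,73)=20. stock: 73 - 20 = 53. total_sold = 66
  Event 10 (restock 15): 53 + 15 = 68
  Event 11 (adjust +9): 68 + 9 = 77
  Event 12 (restock 39): 77 + 39 = 116
Final: stock = 116, total_sold = 66

Checking against threshold 15:
  After event 1: stock=46 > 15
  After event 2: stock=21 > 15
  After event 3: stock=24 > 15
  After event 4: stock=11 <= 15 -> ALERT
  After event 5: stock=15 <= 15 -> ALERT
  After event 6: stock=39 > 15
  After event 7: stock=67 > 15
  After event 8: stock=73 > 15
  After event 9: stock=53 > 15
  After event 10: stock=68 > 15
  After event 11: stock=77 > 15
  After event 12: stock=116 > 15
Alert events: [4, 5]. Count = 2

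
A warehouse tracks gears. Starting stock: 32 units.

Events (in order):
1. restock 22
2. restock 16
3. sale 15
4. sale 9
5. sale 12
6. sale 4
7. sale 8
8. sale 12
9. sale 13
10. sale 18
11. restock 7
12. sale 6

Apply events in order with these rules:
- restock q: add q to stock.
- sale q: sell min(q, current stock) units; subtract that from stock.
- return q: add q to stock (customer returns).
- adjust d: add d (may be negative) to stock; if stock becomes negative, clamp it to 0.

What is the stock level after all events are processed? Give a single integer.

Answer: 1

Derivation:
Processing events:
Start: stock = 32
  Event 1 (restock 22): 32 + 22 = 54
  Event 2 (restock 16): 54 + 16 = 70
  Event 3 (sale 15): sell min(15,70)=15. stock: 70 - 15 = 55. total_sold = 15
  Event 4 (sale 9): sell min(9,55)=9. stock: 55 - 9 = 46. total_sold = 24
  Event 5 (sale 12): sell min(12,46)=12. stock: 46 - 12 = 34. total_sold = 36
  Event 6 (sale 4): sell min(4,34)=4. stock: 34 - 4 = 30. total_sold = 40
  Event 7 (sale 8): sell min(8,30)=8. stock: 30 - 8 = 22. total_sold = 48
  Event 8 (sale 12): sell min(12,22)=12. stock: 22 - 12 = 10. total_sold = 60
  Event 9 (sale 13): sell min(13,10)=10. stock: 10 - 10 = 0. total_sold = 70
  Event 10 (sale 18): sell min(18,0)=0. stock: 0 - 0 = 0. total_sold = 70
  Event 11 (restock 7): 0 + 7 = 7
  Event 12 (sale 6): sell min(6,7)=6. stock: 7 - 6 = 1. total_sold = 76
Final: stock = 1, total_sold = 76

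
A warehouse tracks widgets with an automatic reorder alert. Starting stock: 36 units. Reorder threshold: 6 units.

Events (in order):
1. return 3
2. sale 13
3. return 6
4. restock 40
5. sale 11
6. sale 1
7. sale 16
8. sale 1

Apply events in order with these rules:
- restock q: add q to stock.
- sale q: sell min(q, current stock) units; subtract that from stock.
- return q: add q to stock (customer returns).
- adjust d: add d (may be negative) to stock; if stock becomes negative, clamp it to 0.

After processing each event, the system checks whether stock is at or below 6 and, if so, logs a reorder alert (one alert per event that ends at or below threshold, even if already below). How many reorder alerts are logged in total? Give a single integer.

Processing events:
Start: stock = 36
  Event 1 (return 3): 36 + 3 = 39
  Event 2 (sale 13): sell min(13,39)=13. stock: 39 - 13 = 26. total_sold = 13
  Event 3 (return 6): 26 + 6 = 32
  Event 4 (restock 40): 32 + 40 = 72
  Event 5 (sale 11): sell min(11,72)=11. stock: 72 - 11 = 61. total_sold = 24
  Event 6 (sale 1): sell min(1,61)=1. stock: 61 - 1 = 60. total_sold = 25
  Event 7 (sale 16): sell min(16,60)=16. stock: 60 - 16 = 44. total_sold = 41
  Event 8 (sale 1): sell min(1,44)=1. stock: 44 - 1 = 43. total_sold = 42
Final: stock = 43, total_sold = 42

Checking against threshold 6:
  After event 1: stock=39 > 6
  After event 2: stock=26 > 6
  After event 3: stock=32 > 6
  After event 4: stock=72 > 6
  After event 5: stock=61 > 6
  After event 6: stock=60 > 6
  After event 7: stock=44 > 6
  After event 8: stock=43 > 6
Alert events: []. Count = 0

Answer: 0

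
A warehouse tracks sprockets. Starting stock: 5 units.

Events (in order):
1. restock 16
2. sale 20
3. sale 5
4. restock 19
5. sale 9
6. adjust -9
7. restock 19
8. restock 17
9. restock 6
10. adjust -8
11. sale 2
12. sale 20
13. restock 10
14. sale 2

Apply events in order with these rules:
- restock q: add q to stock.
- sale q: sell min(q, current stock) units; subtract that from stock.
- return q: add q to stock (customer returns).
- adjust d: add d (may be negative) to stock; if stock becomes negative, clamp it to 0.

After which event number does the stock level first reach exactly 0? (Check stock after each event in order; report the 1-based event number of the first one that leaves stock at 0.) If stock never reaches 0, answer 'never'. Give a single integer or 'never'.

Processing events:
Start: stock = 5
  Event 1 (restock 16): 5 + 16 = 21
  Event 2 (sale 20): sell min(20,21)=20. stock: 21 - 20 = 1. total_sold = 20
  Event 3 (sale 5): sell min(5,1)=1. stock: 1 - 1 = 0. total_sold = 21
  Event 4 (restock 19): 0 + 19 = 19
  Event 5 (sale 9): sell min(9,19)=9. stock: 19 - 9 = 10. total_sold = 30
  Event 6 (adjust -9): 10 + -9 = 1
  Event 7 (restock 19): 1 + 19 = 20
  Event 8 (restock 17): 20 + 17 = 37
  Event 9 (restock 6): 37 + 6 = 43
  Event 10 (adjust -8): 43 + -8 = 35
  Event 11 (sale 2): sell min(2,35)=2. stock: 35 - 2 = 33. total_sold = 32
  Event 12 (sale 20): sell min(20,33)=20. stock: 33 - 20 = 13. total_sold = 52
  Event 13 (restock 10): 13 + 10 = 23
  Event 14 (sale 2): sell min(2,23)=2. stock: 23 - 2 = 21. total_sold = 54
Final: stock = 21, total_sold = 54

First zero at event 3.

Answer: 3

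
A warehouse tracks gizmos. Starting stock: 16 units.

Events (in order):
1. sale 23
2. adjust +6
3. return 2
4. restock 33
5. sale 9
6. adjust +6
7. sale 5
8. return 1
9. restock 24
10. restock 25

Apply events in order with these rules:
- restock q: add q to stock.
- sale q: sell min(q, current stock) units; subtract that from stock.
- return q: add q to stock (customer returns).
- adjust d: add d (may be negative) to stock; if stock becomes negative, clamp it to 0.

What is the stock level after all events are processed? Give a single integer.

Answer: 83

Derivation:
Processing events:
Start: stock = 16
  Event 1 (sale 23): sell min(23,16)=16. stock: 16 - 16 = 0. total_sold = 16
  Event 2 (adjust +6): 0 + 6 = 6
  Event 3 (return 2): 6 + 2 = 8
  Event 4 (restock 33): 8 + 33 = 41
  Event 5 (sale 9): sell min(9,41)=9. stock: 41 - 9 = 32. total_sold = 25
  Event 6 (adjust +6): 32 + 6 = 38
  Event 7 (sale 5): sell min(5,38)=5. stock: 38 - 5 = 33. total_sold = 30
  Event 8 (return 1): 33 + 1 = 34
  Event 9 (restock 24): 34 + 24 = 58
  Event 10 (restock 25): 58 + 25 = 83
Final: stock = 83, total_sold = 30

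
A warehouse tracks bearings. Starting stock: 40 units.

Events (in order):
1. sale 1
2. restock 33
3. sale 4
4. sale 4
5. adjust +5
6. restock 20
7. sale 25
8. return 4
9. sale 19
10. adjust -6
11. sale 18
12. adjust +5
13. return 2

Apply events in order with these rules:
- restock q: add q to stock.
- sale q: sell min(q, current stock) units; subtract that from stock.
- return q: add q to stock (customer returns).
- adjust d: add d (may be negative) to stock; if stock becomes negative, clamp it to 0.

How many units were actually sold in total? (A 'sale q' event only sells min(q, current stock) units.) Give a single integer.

Processing events:
Start: stock = 40
  Event 1 (sale 1): sell min(1,40)=1. stock: 40 - 1 = 39. total_sold = 1
  Event 2 (restock 33): 39 + 33 = 72
  Event 3 (sale 4): sell min(4,72)=4. stock: 72 - 4 = 68. total_sold = 5
  Event 4 (sale 4): sell min(4,68)=4. stock: 68 - 4 = 64. total_sold = 9
  Event 5 (adjust +5): 64 + 5 = 69
  Event 6 (restock 20): 69 + 20 = 89
  Event 7 (sale 25): sell min(25,89)=25. stock: 89 - 25 = 64. total_sold = 34
  Event 8 (return 4): 64 + 4 = 68
  Event 9 (sale 19): sell min(19,68)=19. stock: 68 - 19 = 49. total_sold = 53
  Event 10 (adjust -6): 49 + -6 = 43
  Event 11 (sale 18): sell min(18,43)=18. stock: 43 - 18 = 25. total_sold = 71
  Event 12 (adjust +5): 25 + 5 = 30
  Event 13 (return 2): 30 + 2 = 32
Final: stock = 32, total_sold = 71

Answer: 71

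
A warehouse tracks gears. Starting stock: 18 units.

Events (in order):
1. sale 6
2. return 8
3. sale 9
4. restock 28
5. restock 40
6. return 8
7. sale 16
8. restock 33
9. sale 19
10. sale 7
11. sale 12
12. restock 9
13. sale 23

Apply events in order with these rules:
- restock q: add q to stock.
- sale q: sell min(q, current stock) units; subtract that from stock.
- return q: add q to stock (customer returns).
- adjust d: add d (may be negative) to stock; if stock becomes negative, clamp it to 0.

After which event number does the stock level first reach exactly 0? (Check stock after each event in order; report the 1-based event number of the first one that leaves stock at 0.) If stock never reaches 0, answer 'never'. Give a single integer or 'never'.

Processing events:
Start: stock = 18
  Event 1 (sale 6): sell min(6,18)=6. stock: 18 - 6 = 12. total_sold = 6
  Event 2 (return 8): 12 + 8 = 20
  Event 3 (sale 9): sell min(9,20)=9. stock: 20 - 9 = 11. total_sold = 15
  Event 4 (restock 28): 11 + 28 = 39
  Event 5 (restock 40): 39 + 40 = 79
  Event 6 (return 8): 79 + 8 = 87
  Event 7 (sale 16): sell min(16,87)=16. stock: 87 - 16 = 71. total_sold = 31
  Event 8 (restock 33): 71 + 33 = 104
  Event 9 (sale 19): sell min(19,104)=19. stock: 104 - 19 = 85. total_sold = 50
  Event 10 (sale 7): sell min(7,85)=7. stock: 85 - 7 = 78. total_sold = 57
  Event 11 (sale 12): sell min(12,78)=12. stock: 78 - 12 = 66. total_sold = 69
  Event 12 (restock 9): 66 + 9 = 75
  Event 13 (sale 23): sell min(23,75)=23. stock: 75 - 23 = 52. total_sold = 92
Final: stock = 52, total_sold = 92

Stock never reaches 0.

Answer: never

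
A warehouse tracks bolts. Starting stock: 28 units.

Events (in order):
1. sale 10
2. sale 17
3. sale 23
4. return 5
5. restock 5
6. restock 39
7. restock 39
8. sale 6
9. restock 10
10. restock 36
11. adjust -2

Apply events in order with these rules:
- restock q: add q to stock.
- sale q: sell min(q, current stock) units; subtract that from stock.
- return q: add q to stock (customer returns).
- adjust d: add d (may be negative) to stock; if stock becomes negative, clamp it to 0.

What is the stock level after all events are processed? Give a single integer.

Answer: 126

Derivation:
Processing events:
Start: stock = 28
  Event 1 (sale 10): sell min(10,28)=10. stock: 28 - 10 = 18. total_sold = 10
  Event 2 (sale 17): sell min(17,18)=17. stock: 18 - 17 = 1. total_sold = 27
  Event 3 (sale 23): sell min(23,1)=1. stock: 1 - 1 = 0. total_sold = 28
  Event 4 (return 5): 0 + 5 = 5
  Event 5 (restock 5): 5 + 5 = 10
  Event 6 (restock 39): 10 + 39 = 49
  Event 7 (restock 39): 49 + 39 = 88
  Event 8 (sale 6): sell min(6,88)=6. stock: 88 - 6 = 82. total_sold = 34
  Event 9 (restock 10): 82 + 10 = 92
  Event 10 (restock 36): 92 + 36 = 128
  Event 11 (adjust -2): 128 + -2 = 126
Final: stock = 126, total_sold = 34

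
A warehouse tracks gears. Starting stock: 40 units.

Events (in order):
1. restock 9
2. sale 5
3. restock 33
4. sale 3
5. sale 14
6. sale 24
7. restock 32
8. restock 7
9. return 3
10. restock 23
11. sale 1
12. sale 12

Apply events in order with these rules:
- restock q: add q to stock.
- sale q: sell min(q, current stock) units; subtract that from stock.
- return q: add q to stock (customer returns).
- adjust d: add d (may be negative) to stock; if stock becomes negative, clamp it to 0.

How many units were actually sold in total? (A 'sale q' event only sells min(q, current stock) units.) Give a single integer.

Answer: 59

Derivation:
Processing events:
Start: stock = 40
  Event 1 (restock 9): 40 + 9 = 49
  Event 2 (sale 5): sell min(5,49)=5. stock: 49 - 5 = 44. total_sold = 5
  Event 3 (restock 33): 44 + 33 = 77
  Event 4 (sale 3): sell min(3,77)=3. stock: 77 - 3 = 74. total_sold = 8
  Event 5 (sale 14): sell min(14,74)=14. stock: 74 - 14 = 60. total_sold = 22
  Event 6 (sale 24): sell min(24,60)=24. stock: 60 - 24 = 36. total_sold = 46
  Event 7 (restock 32): 36 + 32 = 68
  Event 8 (restock 7): 68 + 7 = 75
  Event 9 (return 3): 75 + 3 = 78
  Event 10 (restock 23): 78 + 23 = 101
  Event 11 (sale 1): sell min(1,101)=1. stock: 101 - 1 = 100. total_sold = 47
  Event 12 (sale 12): sell min(12,100)=12. stock: 100 - 12 = 88. total_sold = 59
Final: stock = 88, total_sold = 59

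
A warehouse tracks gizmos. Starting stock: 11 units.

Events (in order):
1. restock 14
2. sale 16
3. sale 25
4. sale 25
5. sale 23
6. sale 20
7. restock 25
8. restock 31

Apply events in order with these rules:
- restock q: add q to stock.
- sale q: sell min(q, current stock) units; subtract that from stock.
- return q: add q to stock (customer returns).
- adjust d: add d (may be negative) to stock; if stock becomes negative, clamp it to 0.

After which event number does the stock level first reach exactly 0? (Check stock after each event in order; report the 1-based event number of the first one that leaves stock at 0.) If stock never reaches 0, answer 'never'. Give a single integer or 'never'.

Answer: 3

Derivation:
Processing events:
Start: stock = 11
  Event 1 (restock 14): 11 + 14 = 25
  Event 2 (sale 16): sell min(16,25)=16. stock: 25 - 16 = 9. total_sold = 16
  Event 3 (sale 25): sell min(25,9)=9. stock: 9 - 9 = 0. total_sold = 25
  Event 4 (sale 25): sell min(25,0)=0. stock: 0 - 0 = 0. total_sold = 25
  Event 5 (sale 23): sell min(23,0)=0. stock: 0 - 0 = 0. total_sold = 25
  Event 6 (sale 20): sell min(20,0)=0. stock: 0 - 0 = 0. total_sold = 25
  Event 7 (restock 25): 0 + 25 = 25
  Event 8 (restock 31): 25 + 31 = 56
Final: stock = 56, total_sold = 25

First zero at event 3.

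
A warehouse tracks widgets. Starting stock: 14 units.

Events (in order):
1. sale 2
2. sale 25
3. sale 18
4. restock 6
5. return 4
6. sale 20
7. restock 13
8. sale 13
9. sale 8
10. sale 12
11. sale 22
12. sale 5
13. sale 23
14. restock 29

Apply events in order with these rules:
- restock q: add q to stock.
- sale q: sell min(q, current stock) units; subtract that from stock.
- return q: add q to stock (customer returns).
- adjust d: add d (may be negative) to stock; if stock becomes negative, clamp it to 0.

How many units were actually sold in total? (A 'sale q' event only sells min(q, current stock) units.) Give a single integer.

Processing events:
Start: stock = 14
  Event 1 (sale 2): sell min(2,14)=2. stock: 14 - 2 = 12. total_sold = 2
  Event 2 (sale 25): sell min(25,12)=12. stock: 12 - 12 = 0. total_sold = 14
  Event 3 (sale 18): sell min(18,0)=0. stock: 0 - 0 = 0. total_sold = 14
  Event 4 (restock 6): 0 + 6 = 6
  Event 5 (return 4): 6 + 4 = 10
  Event 6 (sale 20): sell min(20,10)=10. stock: 10 - 10 = 0. total_sold = 24
  Event 7 (restock 13): 0 + 13 = 13
  Event 8 (sale 13): sell min(13,13)=13. stock: 13 - 13 = 0. total_sold = 37
  Event 9 (sale 8): sell min(8,0)=0. stock: 0 - 0 = 0. total_sold = 37
  Event 10 (sale 12): sell min(12,0)=0. stock: 0 - 0 = 0. total_sold = 37
  Event 11 (sale 22): sell min(22,0)=0. stock: 0 - 0 = 0. total_sold = 37
  Event 12 (sale 5): sell min(5,0)=0. stock: 0 - 0 = 0. total_sold = 37
  Event 13 (sale 23): sell min(23,0)=0. stock: 0 - 0 = 0. total_sold = 37
  Event 14 (restock 29): 0 + 29 = 29
Final: stock = 29, total_sold = 37

Answer: 37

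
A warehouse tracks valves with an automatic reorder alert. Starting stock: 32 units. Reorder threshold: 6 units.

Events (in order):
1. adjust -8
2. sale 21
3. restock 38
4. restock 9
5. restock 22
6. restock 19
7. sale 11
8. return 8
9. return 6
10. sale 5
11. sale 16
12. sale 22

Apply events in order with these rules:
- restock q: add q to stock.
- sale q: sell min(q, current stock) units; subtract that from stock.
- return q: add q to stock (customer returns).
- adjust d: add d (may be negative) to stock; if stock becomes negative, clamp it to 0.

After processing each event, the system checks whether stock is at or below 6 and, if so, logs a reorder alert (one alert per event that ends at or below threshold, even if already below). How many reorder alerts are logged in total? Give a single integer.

Answer: 1

Derivation:
Processing events:
Start: stock = 32
  Event 1 (adjust -8): 32 + -8 = 24
  Event 2 (sale 21): sell min(21,24)=21. stock: 24 - 21 = 3. total_sold = 21
  Event 3 (restock 38): 3 + 38 = 41
  Event 4 (restock 9): 41 + 9 = 50
  Event 5 (restock 22): 50 + 22 = 72
  Event 6 (restock 19): 72 + 19 = 91
  Event 7 (sale 11): sell min(11,91)=11. stock: 91 - 11 = 80. total_sold = 32
  Event 8 (return 8): 80 + 8 = 88
  Event 9 (return 6): 88 + 6 = 94
  Event 10 (sale 5): sell min(5,94)=5. stock: 94 - 5 = 89. total_sold = 37
  Event 11 (sale 16): sell min(16,89)=16. stock: 89 - 16 = 73. total_sold = 53
  Event 12 (sale 22): sell min(22,73)=22. stock: 73 - 22 = 51. total_sold = 75
Final: stock = 51, total_sold = 75

Checking against threshold 6:
  After event 1: stock=24 > 6
  After event 2: stock=3 <= 6 -> ALERT
  After event 3: stock=41 > 6
  After event 4: stock=50 > 6
  After event 5: stock=72 > 6
  After event 6: stock=91 > 6
  After event 7: stock=80 > 6
  After event 8: stock=88 > 6
  After event 9: stock=94 > 6
  After event 10: stock=89 > 6
  After event 11: stock=73 > 6
  After event 12: stock=51 > 6
Alert events: [2]. Count = 1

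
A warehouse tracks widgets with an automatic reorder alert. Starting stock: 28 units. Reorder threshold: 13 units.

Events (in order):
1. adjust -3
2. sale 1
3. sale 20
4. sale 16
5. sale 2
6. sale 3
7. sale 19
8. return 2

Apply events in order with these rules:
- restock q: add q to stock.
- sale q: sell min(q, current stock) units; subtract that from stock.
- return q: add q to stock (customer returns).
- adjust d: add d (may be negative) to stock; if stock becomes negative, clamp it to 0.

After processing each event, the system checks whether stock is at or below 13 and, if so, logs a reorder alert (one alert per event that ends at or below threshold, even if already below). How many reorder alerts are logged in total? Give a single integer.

Answer: 6

Derivation:
Processing events:
Start: stock = 28
  Event 1 (adjust -3): 28 + -3 = 25
  Event 2 (sale 1): sell min(1,25)=1. stock: 25 - 1 = 24. total_sold = 1
  Event 3 (sale 20): sell min(20,24)=20. stock: 24 - 20 = 4. total_sold = 21
  Event 4 (sale 16): sell min(16,4)=4. stock: 4 - 4 = 0. total_sold = 25
  Event 5 (sale 2): sell min(2,0)=0. stock: 0 - 0 = 0. total_sold = 25
  Event 6 (sale 3): sell min(3,0)=0. stock: 0 - 0 = 0. total_sold = 25
  Event 7 (sale 19): sell min(19,0)=0. stock: 0 - 0 = 0. total_sold = 25
  Event 8 (return 2): 0 + 2 = 2
Final: stock = 2, total_sold = 25

Checking against threshold 13:
  After event 1: stock=25 > 13
  After event 2: stock=24 > 13
  After event 3: stock=4 <= 13 -> ALERT
  After event 4: stock=0 <= 13 -> ALERT
  After event 5: stock=0 <= 13 -> ALERT
  After event 6: stock=0 <= 13 -> ALERT
  After event 7: stock=0 <= 13 -> ALERT
  After event 8: stock=2 <= 13 -> ALERT
Alert events: [3, 4, 5, 6, 7, 8]. Count = 6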